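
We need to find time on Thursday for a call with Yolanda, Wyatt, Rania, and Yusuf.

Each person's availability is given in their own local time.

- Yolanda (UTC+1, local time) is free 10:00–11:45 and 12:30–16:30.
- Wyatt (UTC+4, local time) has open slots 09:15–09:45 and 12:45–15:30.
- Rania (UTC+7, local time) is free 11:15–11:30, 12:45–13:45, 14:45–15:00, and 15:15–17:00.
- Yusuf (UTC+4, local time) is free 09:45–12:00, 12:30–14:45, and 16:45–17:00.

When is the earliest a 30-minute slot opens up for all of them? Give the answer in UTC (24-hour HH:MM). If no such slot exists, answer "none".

Yolanda → UTC: 09:00–10:45, 11:30–15:30.
Wyatt → UTC: 05:15–05:45, 08:45–11:30.
Rania → UTC: 04:15–04:30, 05:45–06:45, 07:45–08:00, 08:15–10:00.
Yusuf → UTC: 05:45–08:00, 08:30–10:45, 12:45–13:00.
Yolanda ∩ Wyatt: 09:00–10:45.
Yolanda ∩ Wyatt ∩ Rania: 09:00–10:00.
Yolanda ∩ Wyatt ∩ Rania ∩ Yusuf: 09:00–10:00.
Windows ≥ 30 min: 09:00–10:00.
Earliest such window starts at 09:00.

09:00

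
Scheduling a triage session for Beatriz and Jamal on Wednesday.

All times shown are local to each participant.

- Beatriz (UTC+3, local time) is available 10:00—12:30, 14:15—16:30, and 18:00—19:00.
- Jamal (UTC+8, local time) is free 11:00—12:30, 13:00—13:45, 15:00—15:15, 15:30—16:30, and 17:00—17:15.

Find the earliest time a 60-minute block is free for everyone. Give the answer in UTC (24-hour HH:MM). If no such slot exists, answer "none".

07:30

Beatriz → UTC: 07:00–09:30, 11:15–13:30, 15:00–16:00.
Jamal → UTC: 03:00–04:30, 05:00–05:45, 07:00–07:15, 07:30–08:30, 09:00–09:15.
Beatriz ∩ Jamal: 07:00–07:15, 07:30–08:30, 09:00–09:15.
Windows ≥ 60 min: 07:30–08:30.
Earliest such window starts at 07:30.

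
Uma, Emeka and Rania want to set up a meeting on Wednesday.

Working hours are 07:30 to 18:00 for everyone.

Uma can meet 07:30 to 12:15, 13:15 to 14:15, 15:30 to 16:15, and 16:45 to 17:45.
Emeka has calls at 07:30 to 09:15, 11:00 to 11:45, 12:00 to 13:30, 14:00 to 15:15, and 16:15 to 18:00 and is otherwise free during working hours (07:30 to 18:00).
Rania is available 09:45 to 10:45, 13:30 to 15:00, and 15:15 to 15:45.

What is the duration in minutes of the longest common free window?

60 minutes

Emeka free within 07:30–18:00: 09:15–11:00, 11:45–12:00, 13:30–14:00, 15:15–16:15.
Uma ∩ Emeka: 09:15–11:00, 11:45–12:00, 13:30–14:00, 15:30–16:15.
Uma ∩ Emeka ∩ Rania: 09:45–10:45, 13:30–14:00, 15:30–15:45.
Common window lengths: 60, 30, 15 min; longest is 60.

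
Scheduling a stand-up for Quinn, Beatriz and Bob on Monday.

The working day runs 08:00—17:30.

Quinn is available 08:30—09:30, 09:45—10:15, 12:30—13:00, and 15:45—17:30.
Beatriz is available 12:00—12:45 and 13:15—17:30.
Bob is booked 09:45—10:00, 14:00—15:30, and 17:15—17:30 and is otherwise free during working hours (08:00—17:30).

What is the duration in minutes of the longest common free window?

90 minutes

Bob free within 08:00–17:30: 08:00–09:45, 10:00–14:00, 15:30–17:15.
Quinn ∩ Beatriz: 12:30–12:45, 15:45–17:30.
Quinn ∩ Beatriz ∩ Bob: 12:30–12:45, 15:45–17:15.
Common window lengths: 15, 90 min; longest is 90.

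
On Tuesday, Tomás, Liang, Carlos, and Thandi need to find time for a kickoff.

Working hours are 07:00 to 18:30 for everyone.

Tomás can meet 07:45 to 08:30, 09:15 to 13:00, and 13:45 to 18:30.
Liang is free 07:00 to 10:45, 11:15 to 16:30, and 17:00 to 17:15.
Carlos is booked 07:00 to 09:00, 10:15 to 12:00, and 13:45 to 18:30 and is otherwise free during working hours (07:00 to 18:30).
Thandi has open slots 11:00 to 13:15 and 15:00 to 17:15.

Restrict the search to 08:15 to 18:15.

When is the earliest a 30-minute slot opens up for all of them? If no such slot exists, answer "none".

Carlos free within 07:00–18:30: 09:00–10:15, 12:00–13:45.
Tomás ∩ Liang: 07:45–08:30, 09:15–10:45, 11:15–13:00, 13:45–16:30, 17:00–17:15.
Tomás ∩ Liang ∩ Carlos: 09:15–10:15, 12:00–13:00.
Tomás ∩ Liang ∩ Carlos ∩ Thandi: 12:00–13:00.
Restricted to 08:15–18:15: 12:00–13:00.
Windows ≥ 30 min: 12:00–13:00.
Earliest such window starts at 12:00.

12:00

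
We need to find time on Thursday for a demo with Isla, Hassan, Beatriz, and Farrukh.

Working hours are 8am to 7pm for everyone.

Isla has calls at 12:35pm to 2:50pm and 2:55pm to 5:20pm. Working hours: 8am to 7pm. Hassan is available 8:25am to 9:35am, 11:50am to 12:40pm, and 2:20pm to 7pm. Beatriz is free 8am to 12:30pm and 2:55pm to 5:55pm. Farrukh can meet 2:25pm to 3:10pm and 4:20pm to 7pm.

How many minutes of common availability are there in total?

35 minutes

Isla free within 08:00–19:00: 08:00–12:35, 14:50–14:55, 17:20–19:00.
Isla ∩ Hassan: 08:25–09:35, 11:50–12:35, 14:50–14:55, 17:20–19:00.
Isla ∩ Hassan ∩ Beatriz: 08:25–09:35, 11:50–12:30, 17:20–17:55.
Isla ∩ Hassan ∩ Beatriz ∩ Farrukh: 17:20–17:55.
Total common minutes: 35.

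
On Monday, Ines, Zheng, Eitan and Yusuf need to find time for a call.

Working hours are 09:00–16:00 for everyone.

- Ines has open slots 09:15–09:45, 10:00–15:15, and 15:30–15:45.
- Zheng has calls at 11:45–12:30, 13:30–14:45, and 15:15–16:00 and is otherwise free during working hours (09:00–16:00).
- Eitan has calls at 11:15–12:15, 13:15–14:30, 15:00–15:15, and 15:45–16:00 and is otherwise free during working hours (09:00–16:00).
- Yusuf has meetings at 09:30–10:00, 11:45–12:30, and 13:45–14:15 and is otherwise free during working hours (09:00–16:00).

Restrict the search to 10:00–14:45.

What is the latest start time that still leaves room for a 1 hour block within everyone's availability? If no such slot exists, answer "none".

Zheng free within 09:00–16:00: 09:00–11:45, 12:30–13:30, 14:45–15:15.
Eitan free within 09:00–16:00: 09:00–11:15, 12:15–13:15, 14:30–15:00, 15:15–15:45.
Yusuf free within 09:00–16:00: 09:00–09:30, 10:00–11:45, 12:30–13:45, 14:15–16:00.
Ines ∩ Zheng: 09:15–09:45, 10:00–11:45, 12:30–13:30, 14:45–15:15.
Ines ∩ Zheng ∩ Eitan: 09:15–09:45, 10:00–11:15, 12:30–13:15, 14:45–15:00.
Ines ∩ Zheng ∩ Eitan ∩ Yusuf: 09:15–09:30, 10:00–11:15, 12:30–13:15, 14:45–15:00.
Restricted to 10:00–14:45: 10:00–11:15, 12:30–13:15.
Windows ≥ 60 min: 10:00–11:15.
Latest start in the last window 10:00–11:15 is 11:15 − 60 min = 10:15.

10:15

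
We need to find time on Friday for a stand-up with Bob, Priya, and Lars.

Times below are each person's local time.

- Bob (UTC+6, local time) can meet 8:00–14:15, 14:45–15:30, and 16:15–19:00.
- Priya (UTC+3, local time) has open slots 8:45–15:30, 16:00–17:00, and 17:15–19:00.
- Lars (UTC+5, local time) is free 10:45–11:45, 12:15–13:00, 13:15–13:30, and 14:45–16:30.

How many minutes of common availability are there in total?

Bob → UTC: 02:00–08:15, 08:45–09:30, 10:15–13:00.
Priya → UTC: 05:45–12:30, 13:00–14:00, 14:15–16:00.
Lars → UTC: 05:45–06:45, 07:15–08:00, 08:15–08:30, 09:45–11:30.
Bob ∩ Priya: 05:45–08:15, 08:45–09:30, 10:15–12:30.
Bob ∩ Priya ∩ Lars: 05:45–06:45, 07:15–08:00, 10:15–11:30.
Total common minutes: 60 + 45 + 75 = 180.

180 minutes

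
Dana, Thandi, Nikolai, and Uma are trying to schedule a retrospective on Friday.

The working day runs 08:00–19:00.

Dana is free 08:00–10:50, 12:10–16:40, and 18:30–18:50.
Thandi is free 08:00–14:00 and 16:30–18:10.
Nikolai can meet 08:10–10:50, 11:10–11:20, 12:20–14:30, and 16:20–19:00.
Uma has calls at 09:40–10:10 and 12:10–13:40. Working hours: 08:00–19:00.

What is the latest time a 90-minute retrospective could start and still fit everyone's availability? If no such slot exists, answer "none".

08:10

Uma free within 08:00–19:00: 08:00–09:40, 10:10–12:10, 13:40–19:00.
Dana ∩ Thandi: 08:00–10:50, 12:10–14:00, 16:30–16:40.
Dana ∩ Thandi ∩ Nikolai: 08:10–10:50, 12:20–14:00, 16:30–16:40.
Dana ∩ Thandi ∩ Nikolai ∩ Uma: 08:10–09:40, 10:10–10:50, 13:40–14:00, 16:30–16:40.
Windows ≥ 90 min: 08:10–09:40.
Latest start in the last window 08:10–09:40 is 09:40 − 90 min = 08:10.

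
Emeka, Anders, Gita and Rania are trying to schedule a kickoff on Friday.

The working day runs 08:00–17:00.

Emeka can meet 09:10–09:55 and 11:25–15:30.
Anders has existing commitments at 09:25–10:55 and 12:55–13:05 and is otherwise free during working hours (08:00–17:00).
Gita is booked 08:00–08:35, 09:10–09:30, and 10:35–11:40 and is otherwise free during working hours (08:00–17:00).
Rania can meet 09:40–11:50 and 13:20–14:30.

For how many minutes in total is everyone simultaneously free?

Anders free within 08:00–17:00: 08:00–09:25, 10:55–12:55, 13:05–17:00.
Gita free within 08:00–17:00: 08:35–09:10, 09:30–10:35, 11:40–17:00.
Emeka ∩ Anders: 09:10–09:25, 11:25–12:55, 13:05–15:30.
Emeka ∩ Anders ∩ Gita: 11:40–12:55, 13:05–15:30.
Emeka ∩ Anders ∩ Gita ∩ Rania: 11:40–11:50, 13:20–14:30.
Total common minutes: 10 + 70 = 80.

80 minutes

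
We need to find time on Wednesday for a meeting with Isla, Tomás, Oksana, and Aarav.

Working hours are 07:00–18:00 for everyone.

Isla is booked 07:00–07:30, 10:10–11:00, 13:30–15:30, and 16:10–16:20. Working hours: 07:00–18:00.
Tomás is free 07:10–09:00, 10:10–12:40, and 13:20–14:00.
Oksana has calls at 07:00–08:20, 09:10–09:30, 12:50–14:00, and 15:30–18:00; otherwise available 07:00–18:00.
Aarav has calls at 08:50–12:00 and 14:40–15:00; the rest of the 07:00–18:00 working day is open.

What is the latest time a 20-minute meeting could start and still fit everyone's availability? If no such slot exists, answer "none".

12:20

Isla free within 07:00–18:00: 07:30–10:10, 11:00–13:30, 15:30–16:10, 16:20–18:00.
Oksana free within 07:00–18:00: 08:20–09:10, 09:30–12:50, 14:00–15:30.
Aarav free within 07:00–18:00: 07:00–08:50, 12:00–14:40, 15:00–18:00.
Isla ∩ Tomás: 07:30–09:00, 11:00–12:40, 13:20–13:30.
Isla ∩ Tomás ∩ Oksana: 08:20–09:00, 11:00–12:40.
Isla ∩ Tomás ∩ Oksana ∩ Aarav: 08:20–08:50, 12:00–12:40.
Windows ≥ 20 min: 08:20–08:50, 12:00–12:40.
Latest start in the last window 12:00–12:40 is 12:40 − 20 min = 12:20.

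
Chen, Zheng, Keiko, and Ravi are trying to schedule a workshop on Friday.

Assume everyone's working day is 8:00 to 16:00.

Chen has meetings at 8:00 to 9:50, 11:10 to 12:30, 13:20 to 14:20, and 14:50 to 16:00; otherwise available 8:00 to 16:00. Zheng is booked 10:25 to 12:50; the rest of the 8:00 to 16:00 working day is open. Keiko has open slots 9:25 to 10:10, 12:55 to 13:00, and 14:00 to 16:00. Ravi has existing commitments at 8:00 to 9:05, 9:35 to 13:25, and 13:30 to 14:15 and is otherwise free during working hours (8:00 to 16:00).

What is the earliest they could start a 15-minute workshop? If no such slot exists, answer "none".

Chen free within 08:00–16:00: 09:50–11:10, 12:30–13:20, 14:20–14:50.
Zheng free within 08:00–16:00: 08:00–10:25, 12:50–16:00.
Ravi free within 08:00–16:00: 09:05–09:35, 13:25–13:30, 14:15–16:00.
Chen ∩ Zheng: 09:50–10:25, 12:50–13:20, 14:20–14:50.
Chen ∩ Zheng ∩ Keiko: 09:50–10:10, 12:55–13:00, 14:20–14:50.
Chen ∩ Zheng ∩ Keiko ∩ Ravi: 14:20–14:50.
Windows ≥ 15 min: 14:20–14:50.
Earliest such window starts at 14:20.

14:20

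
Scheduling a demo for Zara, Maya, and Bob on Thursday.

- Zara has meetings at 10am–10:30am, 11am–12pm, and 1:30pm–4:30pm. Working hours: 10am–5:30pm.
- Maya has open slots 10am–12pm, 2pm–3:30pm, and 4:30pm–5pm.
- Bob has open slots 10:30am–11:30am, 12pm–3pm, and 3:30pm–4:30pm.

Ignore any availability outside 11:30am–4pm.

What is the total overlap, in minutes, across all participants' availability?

Zara free within 10:00–17:30: 10:30–11:00, 12:00–13:30, 16:30–17:30.
Zara ∩ Maya: 10:30–11:00, 16:30–17:00.
Zara ∩ Maya ∩ Bob: 10:30–11:00.
Restricted to 11:30–16:00: (none).
Total common minutes: 0.

0 minutes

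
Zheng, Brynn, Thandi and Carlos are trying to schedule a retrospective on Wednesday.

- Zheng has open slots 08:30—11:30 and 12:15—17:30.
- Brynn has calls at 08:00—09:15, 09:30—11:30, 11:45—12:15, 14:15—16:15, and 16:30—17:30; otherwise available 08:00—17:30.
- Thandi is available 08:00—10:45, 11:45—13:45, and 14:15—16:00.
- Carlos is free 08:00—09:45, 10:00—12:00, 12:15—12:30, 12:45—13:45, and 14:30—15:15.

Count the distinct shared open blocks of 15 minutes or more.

Brynn free within 08:00–17:30: 09:15–09:30, 11:30–11:45, 12:15–14:15, 16:15–16:30.
Zheng ∩ Brynn: 09:15–09:30, 12:15–14:15, 16:15–16:30.
Zheng ∩ Brynn ∩ Thandi: 09:15–09:30, 12:15–13:45.
Zheng ∩ Brynn ∩ Thandi ∩ Carlos: 09:15–09:30, 12:15–12:30, 12:45–13:45.
Windows ≥ 15 min: 09:15–09:30, 12:15–12:30, 12:45–13:45.
That's 3 windows.

3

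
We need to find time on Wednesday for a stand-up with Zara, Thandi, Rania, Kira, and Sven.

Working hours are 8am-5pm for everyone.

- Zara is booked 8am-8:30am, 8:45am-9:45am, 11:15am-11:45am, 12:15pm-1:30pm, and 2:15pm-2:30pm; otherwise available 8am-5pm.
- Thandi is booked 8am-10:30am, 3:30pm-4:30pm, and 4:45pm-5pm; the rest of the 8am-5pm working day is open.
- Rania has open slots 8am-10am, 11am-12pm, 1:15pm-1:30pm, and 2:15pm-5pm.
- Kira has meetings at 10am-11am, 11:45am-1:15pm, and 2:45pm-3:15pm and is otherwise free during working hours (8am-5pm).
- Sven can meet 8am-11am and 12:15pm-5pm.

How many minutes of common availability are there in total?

45 minutes

Zara free within 08:00–17:00: 08:30–08:45, 09:45–11:15, 11:45–12:15, 13:30–14:15, 14:30–17:00.
Thandi free within 08:00–17:00: 10:30–15:30, 16:30–16:45.
Kira free within 08:00–17:00: 08:00–10:00, 11:00–11:45, 13:15–14:45, 15:15–17:00.
Zara ∩ Thandi: 10:30–11:15, 11:45–12:15, 13:30–14:15, 14:30–15:30, 16:30–16:45.
Zara ∩ Thandi ∩ Rania: 11:00–11:15, 11:45–12:00, 14:30–15:30, 16:30–16:45.
Zara ∩ Thandi ∩ Rania ∩ Kira: 11:00–11:15, 14:30–14:45, 15:15–15:30, 16:30–16:45.
Zara ∩ Thandi ∩ Rania ∩ Kira ∩ Sven: 14:30–14:45, 15:15–15:30, 16:30–16:45.
Total common minutes: 15 + 15 + 15 = 45.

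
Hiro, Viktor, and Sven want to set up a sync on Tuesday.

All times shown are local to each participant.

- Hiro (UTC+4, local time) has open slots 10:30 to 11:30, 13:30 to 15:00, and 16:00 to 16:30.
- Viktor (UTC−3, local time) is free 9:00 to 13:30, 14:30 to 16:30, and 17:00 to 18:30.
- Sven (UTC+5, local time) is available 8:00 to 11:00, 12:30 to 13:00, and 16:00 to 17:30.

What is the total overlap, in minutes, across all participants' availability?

30 minutes

Hiro → UTC: 06:30–07:30, 09:30–11:00, 12:00–12:30.
Viktor → UTC: 12:00–16:30, 17:30–19:30, 20:00–21:30.
Sven → UTC: 03:00–06:00, 07:30–08:00, 11:00–12:30.
Hiro ∩ Viktor: 12:00–12:30.
Hiro ∩ Viktor ∩ Sven: 12:00–12:30.
Total common minutes: 30.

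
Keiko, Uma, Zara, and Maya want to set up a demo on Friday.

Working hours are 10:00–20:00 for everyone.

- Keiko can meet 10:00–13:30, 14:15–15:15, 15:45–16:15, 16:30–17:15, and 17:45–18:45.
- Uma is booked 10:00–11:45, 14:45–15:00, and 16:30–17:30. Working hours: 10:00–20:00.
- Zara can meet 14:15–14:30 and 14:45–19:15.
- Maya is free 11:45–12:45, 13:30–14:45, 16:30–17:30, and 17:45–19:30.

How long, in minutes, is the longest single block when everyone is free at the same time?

Uma free within 10:00–20:00: 11:45–14:45, 15:00–16:30, 17:30–20:00.
Keiko ∩ Uma: 11:45–13:30, 14:15–14:45, 15:00–15:15, 15:45–16:15, 17:45–18:45.
Keiko ∩ Uma ∩ Zara: 14:15–14:30, 15:00–15:15, 15:45–16:15, 17:45–18:45.
Keiko ∩ Uma ∩ Zara ∩ Maya: 14:15–14:30, 17:45–18:45.
Common window lengths: 15, 60 min; longest is 60.

60 minutes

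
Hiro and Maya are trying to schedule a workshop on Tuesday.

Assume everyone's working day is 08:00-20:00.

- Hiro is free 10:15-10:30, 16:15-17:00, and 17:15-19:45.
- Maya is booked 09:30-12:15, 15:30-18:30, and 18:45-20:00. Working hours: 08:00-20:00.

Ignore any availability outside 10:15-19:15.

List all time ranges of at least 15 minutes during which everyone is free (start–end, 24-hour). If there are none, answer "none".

Maya free within 08:00–20:00: 08:00–09:30, 12:15–15:30, 18:30–18:45.
Hiro ∩ Maya: 18:30–18:45.
Restricted to 10:15–19:15: 18:30–18:45.
Windows ≥ 15 min: 18:30–18:45.

18:30–18:45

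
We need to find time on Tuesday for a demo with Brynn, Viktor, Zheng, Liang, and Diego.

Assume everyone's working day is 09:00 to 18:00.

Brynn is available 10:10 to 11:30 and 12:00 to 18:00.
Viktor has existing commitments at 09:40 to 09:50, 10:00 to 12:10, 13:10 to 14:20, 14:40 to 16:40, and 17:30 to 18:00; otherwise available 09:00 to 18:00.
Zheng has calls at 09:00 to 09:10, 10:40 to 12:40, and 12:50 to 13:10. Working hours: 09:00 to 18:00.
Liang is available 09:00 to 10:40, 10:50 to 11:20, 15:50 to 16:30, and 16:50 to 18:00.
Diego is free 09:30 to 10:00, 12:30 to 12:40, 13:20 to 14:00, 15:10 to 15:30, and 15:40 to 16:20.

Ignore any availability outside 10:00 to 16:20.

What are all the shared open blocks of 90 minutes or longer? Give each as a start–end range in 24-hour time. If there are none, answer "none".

Viktor free within 09:00–18:00: 09:00–09:40, 09:50–10:00, 12:10–13:10, 14:20–14:40, 16:40–17:30.
Zheng free within 09:00–18:00: 09:10–10:40, 12:40–12:50, 13:10–18:00.
Brynn ∩ Viktor: 12:10–13:10, 14:20–14:40, 16:40–17:30.
Brynn ∩ Viktor ∩ Zheng: 12:40–12:50, 14:20–14:40, 16:40–17:30.
Brynn ∩ Viktor ∩ Zheng ∩ Liang: 16:50–17:30.
Brynn ∩ Viktor ∩ Zheng ∩ Liang ∩ Diego: (none).
Restricted to 10:00–16:20: (none).
Windows ≥ 90 min: (none).

none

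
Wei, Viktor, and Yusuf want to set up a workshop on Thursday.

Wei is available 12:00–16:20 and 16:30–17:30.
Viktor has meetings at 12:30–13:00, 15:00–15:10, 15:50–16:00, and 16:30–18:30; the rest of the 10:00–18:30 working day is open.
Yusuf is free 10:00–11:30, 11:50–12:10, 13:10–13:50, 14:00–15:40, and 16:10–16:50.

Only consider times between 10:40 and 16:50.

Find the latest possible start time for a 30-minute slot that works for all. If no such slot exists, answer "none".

Viktor free within 10:00–18:30: 10:00–12:30, 13:00–15:00, 15:10–15:50, 16:00–16:30.
Wei ∩ Viktor: 12:00–12:30, 13:00–15:00, 15:10–15:50, 16:00–16:20.
Wei ∩ Viktor ∩ Yusuf: 12:00–12:10, 13:10–13:50, 14:00–15:00, 15:10–15:40, 16:10–16:20.
Restricted to 10:40–16:50: 12:00–12:10, 13:10–13:50, 14:00–15:00, 15:10–15:40, 16:10–16:20.
Windows ≥ 30 min: 13:10–13:50, 14:00–15:00, 15:10–15:40.
Latest start in the last window 15:10–15:40 is 15:40 − 30 min = 15:10.

15:10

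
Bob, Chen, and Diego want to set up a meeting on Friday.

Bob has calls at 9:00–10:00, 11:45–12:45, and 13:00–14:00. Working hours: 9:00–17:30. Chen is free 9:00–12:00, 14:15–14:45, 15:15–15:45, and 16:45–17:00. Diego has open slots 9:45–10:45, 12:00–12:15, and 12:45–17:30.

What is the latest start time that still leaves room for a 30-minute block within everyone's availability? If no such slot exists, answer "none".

15:15

Bob free within 09:00–17:30: 10:00–11:45, 12:45–13:00, 14:00–17:30.
Bob ∩ Chen: 10:00–11:45, 14:15–14:45, 15:15–15:45, 16:45–17:00.
Bob ∩ Chen ∩ Diego: 10:00–10:45, 14:15–14:45, 15:15–15:45, 16:45–17:00.
Windows ≥ 30 min: 10:00–10:45, 14:15–14:45, 15:15–15:45.
Latest start in the last window 15:15–15:45 is 15:45 − 30 min = 15:15.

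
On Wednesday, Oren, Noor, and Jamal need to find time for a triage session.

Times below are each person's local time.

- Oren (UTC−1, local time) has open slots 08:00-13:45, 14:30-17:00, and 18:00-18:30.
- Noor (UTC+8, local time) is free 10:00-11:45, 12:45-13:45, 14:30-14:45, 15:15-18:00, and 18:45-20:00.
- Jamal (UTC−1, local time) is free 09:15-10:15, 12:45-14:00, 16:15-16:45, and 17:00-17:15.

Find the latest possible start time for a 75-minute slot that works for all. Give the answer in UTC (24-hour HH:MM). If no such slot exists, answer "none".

Oren → UTC: 09:00–14:45, 15:30–18:00, 19:00–19:30.
Noor → UTC: 02:00–03:45, 04:45–05:45, 06:30–06:45, 07:15–10:00, 10:45–12:00.
Jamal → UTC: 10:15–11:15, 13:45–15:00, 17:15–17:45, 18:00–18:15.
Oren ∩ Noor: 09:00–10:00, 10:45–12:00.
Oren ∩ Noor ∩ Jamal: 10:45–11:15.
Windows ≥ 75 min: (none).

none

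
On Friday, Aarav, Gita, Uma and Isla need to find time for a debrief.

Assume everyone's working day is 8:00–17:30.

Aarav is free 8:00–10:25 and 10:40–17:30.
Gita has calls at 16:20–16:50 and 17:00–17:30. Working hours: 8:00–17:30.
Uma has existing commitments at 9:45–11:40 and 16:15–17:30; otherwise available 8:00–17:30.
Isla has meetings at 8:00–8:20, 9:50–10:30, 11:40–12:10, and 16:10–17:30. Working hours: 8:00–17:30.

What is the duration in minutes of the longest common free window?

Gita free within 08:00–17:30: 08:00–16:20, 16:50–17:00.
Uma free within 08:00–17:30: 08:00–09:45, 11:40–16:15.
Isla free within 08:00–17:30: 08:20–09:50, 10:30–11:40, 12:10–16:10.
Aarav ∩ Gita: 08:00–10:25, 10:40–16:20, 16:50–17:00.
Aarav ∩ Gita ∩ Uma: 08:00–09:45, 11:40–16:15.
Aarav ∩ Gita ∩ Uma ∩ Isla: 08:20–09:45, 12:10–16:10.
Common window lengths: 85, 240 min; longest is 240.

240 minutes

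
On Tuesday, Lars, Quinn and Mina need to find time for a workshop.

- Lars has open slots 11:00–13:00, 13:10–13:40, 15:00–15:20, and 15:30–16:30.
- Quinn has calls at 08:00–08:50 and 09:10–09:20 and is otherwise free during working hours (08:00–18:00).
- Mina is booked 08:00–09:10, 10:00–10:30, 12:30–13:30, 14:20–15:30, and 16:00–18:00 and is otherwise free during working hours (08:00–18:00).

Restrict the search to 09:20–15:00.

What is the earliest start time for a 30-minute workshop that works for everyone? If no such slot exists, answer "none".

Quinn free within 08:00–18:00: 08:50–09:10, 09:20–18:00.
Mina free within 08:00–18:00: 09:10–10:00, 10:30–12:30, 13:30–14:20, 15:30–16:00.
Lars ∩ Quinn: 11:00–13:00, 13:10–13:40, 15:00–15:20, 15:30–16:30.
Lars ∩ Quinn ∩ Mina: 11:00–12:30, 13:30–13:40, 15:30–16:00.
Restricted to 09:20–15:00: 11:00–12:30, 13:30–13:40.
Windows ≥ 30 min: 11:00–12:30.
Earliest such window starts at 11:00.

11:00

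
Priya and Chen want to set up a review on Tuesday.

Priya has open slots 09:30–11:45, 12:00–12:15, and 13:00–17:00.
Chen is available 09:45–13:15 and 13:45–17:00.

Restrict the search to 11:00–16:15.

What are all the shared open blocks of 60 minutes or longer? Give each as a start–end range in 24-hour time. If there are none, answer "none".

13:45–16:15

Priya ∩ Chen: 09:45–11:45, 12:00–12:15, 13:00–13:15, 13:45–17:00.
Restricted to 11:00–16:15: 11:00–11:45, 12:00–12:15, 13:00–13:15, 13:45–16:15.
Windows ≥ 60 min: 13:45–16:15.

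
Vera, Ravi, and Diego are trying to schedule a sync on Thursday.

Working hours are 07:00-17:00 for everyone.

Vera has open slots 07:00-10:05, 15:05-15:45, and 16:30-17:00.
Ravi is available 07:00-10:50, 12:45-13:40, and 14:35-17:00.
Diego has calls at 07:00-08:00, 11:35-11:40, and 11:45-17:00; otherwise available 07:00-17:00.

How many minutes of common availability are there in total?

Diego free within 07:00–17:00: 08:00–11:35, 11:40–11:45.
Vera ∩ Ravi: 07:00–10:05, 15:05–15:45, 16:30–17:00.
Vera ∩ Ravi ∩ Diego: 08:00–10:05.
Total common minutes: 125.

125 minutes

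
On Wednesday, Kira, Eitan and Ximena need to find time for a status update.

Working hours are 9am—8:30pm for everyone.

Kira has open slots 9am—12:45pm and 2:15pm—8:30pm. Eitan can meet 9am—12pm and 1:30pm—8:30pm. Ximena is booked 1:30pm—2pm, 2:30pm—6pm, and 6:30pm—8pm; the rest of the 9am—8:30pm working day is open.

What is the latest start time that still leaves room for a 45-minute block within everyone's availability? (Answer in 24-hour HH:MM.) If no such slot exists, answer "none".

11:15

Ximena free within 09:00–20:30: 09:00–13:30, 14:00–14:30, 18:00–18:30, 20:00–20:30.
Kira ∩ Eitan: 09:00–12:00, 14:15–20:30.
Kira ∩ Eitan ∩ Ximena: 09:00–12:00, 14:15–14:30, 18:00–18:30, 20:00–20:30.
Windows ≥ 45 min: 09:00–12:00.
Latest start in the last window 09:00–12:00 is 12:00 − 45 min = 11:15.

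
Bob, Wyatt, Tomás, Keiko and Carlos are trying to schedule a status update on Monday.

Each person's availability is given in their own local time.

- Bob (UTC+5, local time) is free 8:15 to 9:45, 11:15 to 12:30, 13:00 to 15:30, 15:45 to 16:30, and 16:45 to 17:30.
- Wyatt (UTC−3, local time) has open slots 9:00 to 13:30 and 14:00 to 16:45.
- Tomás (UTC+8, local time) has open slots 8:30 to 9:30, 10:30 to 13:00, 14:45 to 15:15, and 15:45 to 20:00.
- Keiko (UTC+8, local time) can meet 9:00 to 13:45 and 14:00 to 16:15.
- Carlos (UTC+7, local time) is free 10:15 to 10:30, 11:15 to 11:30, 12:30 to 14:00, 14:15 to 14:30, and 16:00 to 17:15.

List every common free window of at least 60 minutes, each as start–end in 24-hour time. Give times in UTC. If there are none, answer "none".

none

Bob → UTC: 03:15–04:45, 06:15–07:30, 08:00–10:30, 10:45–11:30, 11:45–12:30.
Wyatt → UTC: 12:00–16:30, 17:00–19:45.
Tomás → UTC: 00:30–01:30, 02:30–05:00, 06:45–07:15, 07:45–12:00.
Keiko → UTC: 01:00–05:45, 06:00–08:15.
Carlos → UTC: 03:15–03:30, 04:15–04:30, 05:30–07:00, 07:15–07:30, 09:00–10:15.
Bob ∩ Wyatt: 12:00–12:30.
Bob ∩ Wyatt ∩ Tomás: (none).
Bob ∩ Wyatt ∩ Tomás ∩ Keiko: (none).
Bob ∩ Wyatt ∩ Tomás ∩ Keiko ∩ Carlos: (none).
Windows ≥ 60 min: (none).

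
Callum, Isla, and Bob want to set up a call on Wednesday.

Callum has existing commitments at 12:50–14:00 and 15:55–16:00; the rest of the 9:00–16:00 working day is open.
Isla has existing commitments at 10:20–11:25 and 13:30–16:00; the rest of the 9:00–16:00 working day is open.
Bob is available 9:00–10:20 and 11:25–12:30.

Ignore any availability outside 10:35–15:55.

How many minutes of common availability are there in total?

Callum free within 09:00–16:00: 09:00–12:50, 14:00–15:55.
Isla free within 09:00–16:00: 09:00–10:20, 11:25–13:30.
Callum ∩ Isla: 09:00–10:20, 11:25–12:50.
Callum ∩ Isla ∩ Bob: 09:00–10:20, 11:25–12:30.
Restricted to 10:35–15:55: 11:25–12:30.
Total common minutes: 65.

65 minutes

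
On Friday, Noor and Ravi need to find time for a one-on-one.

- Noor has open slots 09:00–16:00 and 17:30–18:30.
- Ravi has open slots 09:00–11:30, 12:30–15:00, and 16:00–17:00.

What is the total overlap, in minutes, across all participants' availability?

300 minutes

Noor ∩ Ravi: 09:00–11:30, 12:30–15:00.
Total common minutes: 150 + 150 = 300.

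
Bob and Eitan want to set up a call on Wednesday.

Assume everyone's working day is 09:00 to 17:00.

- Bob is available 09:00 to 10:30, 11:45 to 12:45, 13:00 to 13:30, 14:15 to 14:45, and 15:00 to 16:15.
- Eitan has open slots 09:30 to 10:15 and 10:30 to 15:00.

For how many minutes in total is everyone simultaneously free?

165 minutes

Bob ∩ Eitan: 09:30–10:15, 11:45–12:45, 13:00–13:30, 14:15–14:45.
Total common minutes: 45 + 60 + 30 + 30 = 165.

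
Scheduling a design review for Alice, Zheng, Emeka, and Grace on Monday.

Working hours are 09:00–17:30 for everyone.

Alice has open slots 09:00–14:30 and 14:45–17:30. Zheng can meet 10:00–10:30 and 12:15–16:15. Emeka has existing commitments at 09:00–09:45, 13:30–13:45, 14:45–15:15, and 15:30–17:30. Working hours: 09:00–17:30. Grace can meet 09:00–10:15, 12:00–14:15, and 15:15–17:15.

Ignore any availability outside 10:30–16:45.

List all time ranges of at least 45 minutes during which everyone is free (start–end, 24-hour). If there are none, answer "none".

Emeka free within 09:00–17:30: 09:45–13:30, 13:45–14:45, 15:15–15:30.
Alice ∩ Zheng: 10:00–10:30, 12:15–14:30, 14:45–16:15.
Alice ∩ Zheng ∩ Emeka: 10:00–10:30, 12:15–13:30, 13:45–14:30, 15:15–15:30.
Alice ∩ Zheng ∩ Emeka ∩ Grace: 10:00–10:15, 12:15–13:30, 13:45–14:15, 15:15–15:30.
Restricted to 10:30–16:45: 12:15–13:30, 13:45–14:15, 15:15–15:30.
Windows ≥ 45 min: 12:15–13:30.

12:15–13:30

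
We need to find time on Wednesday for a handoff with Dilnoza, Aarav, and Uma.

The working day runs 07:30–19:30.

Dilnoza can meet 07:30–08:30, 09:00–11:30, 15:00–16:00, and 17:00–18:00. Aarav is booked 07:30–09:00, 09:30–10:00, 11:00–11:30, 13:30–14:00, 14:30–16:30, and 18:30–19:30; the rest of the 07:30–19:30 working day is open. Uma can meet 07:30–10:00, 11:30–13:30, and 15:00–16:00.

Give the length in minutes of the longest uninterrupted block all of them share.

30 minutes

Aarav free within 07:30–19:30: 09:00–09:30, 10:00–11:00, 11:30–13:30, 14:00–14:30, 16:30–18:30.
Dilnoza ∩ Aarav: 09:00–09:30, 10:00–11:00, 17:00–18:00.
Dilnoza ∩ Aarav ∩ Uma: 09:00–09:30.
Single common window of 30 minutes.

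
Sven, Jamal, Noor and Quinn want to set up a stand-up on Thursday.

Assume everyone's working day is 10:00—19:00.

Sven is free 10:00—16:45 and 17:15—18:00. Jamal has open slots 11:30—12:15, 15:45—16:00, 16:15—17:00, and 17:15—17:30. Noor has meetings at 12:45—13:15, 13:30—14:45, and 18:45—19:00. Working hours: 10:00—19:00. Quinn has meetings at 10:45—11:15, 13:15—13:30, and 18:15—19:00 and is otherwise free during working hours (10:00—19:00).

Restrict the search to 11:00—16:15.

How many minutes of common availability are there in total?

60 minutes

Noor free within 10:00–19:00: 10:00–12:45, 13:15–13:30, 14:45–18:45.
Quinn free within 10:00–19:00: 10:00–10:45, 11:15–13:15, 13:30–18:15.
Sven ∩ Jamal: 11:30–12:15, 15:45–16:00, 16:15–16:45, 17:15–17:30.
Sven ∩ Jamal ∩ Noor: 11:30–12:15, 15:45–16:00, 16:15–16:45, 17:15–17:30.
Sven ∩ Jamal ∩ Noor ∩ Quinn: 11:30–12:15, 15:45–16:00, 16:15–16:45, 17:15–17:30.
Restricted to 11:00–16:15: 11:30–12:15, 15:45–16:00.
Total common minutes: 45 + 15 = 60.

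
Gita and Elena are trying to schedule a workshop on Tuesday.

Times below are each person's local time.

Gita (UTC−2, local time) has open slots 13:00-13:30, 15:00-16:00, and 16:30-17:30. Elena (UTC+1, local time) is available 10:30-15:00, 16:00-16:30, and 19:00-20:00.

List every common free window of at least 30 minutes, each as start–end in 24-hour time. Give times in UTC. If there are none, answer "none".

Gita → UTC: 15:00–15:30, 17:00–18:00, 18:30–19:30.
Elena → UTC: 09:30–14:00, 15:00–15:30, 18:00–19:00.
Gita ∩ Elena: 15:00–15:30, 18:30–19:00.
Windows ≥ 30 min: 15:00–15:30, 18:30–19:00.

15:00–15:30, 18:30–19:00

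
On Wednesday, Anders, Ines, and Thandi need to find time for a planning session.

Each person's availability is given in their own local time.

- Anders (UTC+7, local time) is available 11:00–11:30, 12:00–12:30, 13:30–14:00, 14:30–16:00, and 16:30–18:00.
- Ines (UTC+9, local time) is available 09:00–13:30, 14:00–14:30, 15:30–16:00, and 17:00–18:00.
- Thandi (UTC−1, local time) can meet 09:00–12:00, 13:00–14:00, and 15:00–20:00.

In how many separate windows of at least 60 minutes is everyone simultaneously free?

Anders → UTC: 04:00–04:30, 05:00–05:30, 06:30–07:00, 07:30–09:00, 09:30–11:00.
Ines → UTC: 00:00–04:30, 05:00–05:30, 06:30–07:00, 08:00–09:00.
Thandi → UTC: 10:00–13:00, 14:00–15:00, 16:00–21:00.
Anders ∩ Ines: 04:00–04:30, 05:00–05:30, 06:30–07:00, 08:00–09:00.
Anders ∩ Ines ∩ Thandi: (none).
Windows ≥ 60 min: (none).
That's 0 windows.

0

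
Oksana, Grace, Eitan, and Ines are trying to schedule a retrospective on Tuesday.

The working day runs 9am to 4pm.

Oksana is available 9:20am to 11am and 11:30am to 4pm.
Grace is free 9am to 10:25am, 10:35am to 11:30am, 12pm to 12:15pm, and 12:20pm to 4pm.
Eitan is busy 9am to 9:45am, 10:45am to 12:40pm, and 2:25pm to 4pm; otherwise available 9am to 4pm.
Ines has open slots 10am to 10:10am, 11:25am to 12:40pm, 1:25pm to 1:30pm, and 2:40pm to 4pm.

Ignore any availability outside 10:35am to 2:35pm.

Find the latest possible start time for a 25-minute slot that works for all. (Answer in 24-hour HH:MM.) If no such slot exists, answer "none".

none

Eitan free within 09:00–16:00: 09:45–10:45, 12:40–14:25.
Oksana ∩ Grace: 09:20–10:25, 10:35–11:00, 12:00–12:15, 12:20–16:00.
Oksana ∩ Grace ∩ Eitan: 09:45–10:25, 10:35–10:45, 12:40–14:25.
Oksana ∩ Grace ∩ Eitan ∩ Ines: 10:00–10:10, 13:25–13:30.
Restricted to 10:35–14:35: 13:25–13:30.
Windows ≥ 25 min: (none).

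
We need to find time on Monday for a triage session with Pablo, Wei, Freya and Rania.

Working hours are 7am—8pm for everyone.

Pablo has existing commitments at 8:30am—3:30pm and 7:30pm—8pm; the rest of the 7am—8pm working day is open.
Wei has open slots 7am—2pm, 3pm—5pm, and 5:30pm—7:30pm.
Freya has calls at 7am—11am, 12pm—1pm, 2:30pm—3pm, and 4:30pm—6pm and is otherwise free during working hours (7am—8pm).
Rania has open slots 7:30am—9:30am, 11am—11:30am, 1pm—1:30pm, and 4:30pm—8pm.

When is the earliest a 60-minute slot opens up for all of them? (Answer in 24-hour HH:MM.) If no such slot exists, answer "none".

18:00

Pablo free within 07:00–20:00: 07:00–08:30, 15:30–19:30.
Freya free within 07:00–20:00: 11:00–12:00, 13:00–14:30, 15:00–16:30, 18:00–20:00.
Pablo ∩ Wei: 07:00–08:30, 15:30–17:00, 17:30–19:30.
Pablo ∩ Wei ∩ Freya: 15:30–16:30, 18:00–19:30.
Pablo ∩ Wei ∩ Freya ∩ Rania: 18:00–19:30.
Windows ≥ 60 min: 18:00–19:30.
Earliest such window starts at 18:00.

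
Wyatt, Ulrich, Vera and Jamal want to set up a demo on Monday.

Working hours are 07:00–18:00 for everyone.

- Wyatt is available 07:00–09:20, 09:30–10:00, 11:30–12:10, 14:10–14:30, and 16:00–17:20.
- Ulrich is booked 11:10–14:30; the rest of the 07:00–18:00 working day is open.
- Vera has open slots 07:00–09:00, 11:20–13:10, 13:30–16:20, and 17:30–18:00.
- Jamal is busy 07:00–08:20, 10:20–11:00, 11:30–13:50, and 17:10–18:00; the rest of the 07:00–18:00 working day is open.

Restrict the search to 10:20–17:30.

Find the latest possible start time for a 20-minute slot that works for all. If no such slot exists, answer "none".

Ulrich free within 07:00–18:00: 07:00–11:10, 14:30–18:00.
Jamal free within 07:00–18:00: 08:20–10:20, 11:00–11:30, 13:50–17:10.
Wyatt ∩ Ulrich: 07:00–09:20, 09:30–10:00, 16:00–17:20.
Wyatt ∩ Ulrich ∩ Vera: 07:00–09:00, 16:00–16:20.
Wyatt ∩ Ulrich ∩ Vera ∩ Jamal: 08:20–09:00, 16:00–16:20.
Restricted to 10:20–17:30: 16:00–16:20.
Windows ≥ 20 min: 16:00–16:20.
Latest start in the last window 16:00–16:20 is 16:20 − 20 min = 16:00.

16:00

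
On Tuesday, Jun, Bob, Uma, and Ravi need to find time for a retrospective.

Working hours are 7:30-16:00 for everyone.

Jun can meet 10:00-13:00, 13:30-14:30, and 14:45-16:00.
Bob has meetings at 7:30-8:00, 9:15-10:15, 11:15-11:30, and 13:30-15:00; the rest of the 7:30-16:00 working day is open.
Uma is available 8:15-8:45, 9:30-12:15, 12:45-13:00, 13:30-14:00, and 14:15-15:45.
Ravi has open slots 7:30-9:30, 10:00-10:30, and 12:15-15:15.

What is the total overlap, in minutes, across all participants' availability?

45 minutes

Bob free within 07:30–16:00: 08:00–09:15, 10:15–11:15, 11:30–13:30, 15:00–16:00.
Jun ∩ Bob: 10:15–11:15, 11:30–13:00, 15:00–16:00.
Jun ∩ Bob ∩ Uma: 10:15–11:15, 11:30–12:15, 12:45–13:00, 15:00–15:45.
Jun ∩ Bob ∩ Uma ∩ Ravi: 10:15–10:30, 12:45–13:00, 15:00–15:15.
Total common minutes: 15 + 15 + 15 = 45.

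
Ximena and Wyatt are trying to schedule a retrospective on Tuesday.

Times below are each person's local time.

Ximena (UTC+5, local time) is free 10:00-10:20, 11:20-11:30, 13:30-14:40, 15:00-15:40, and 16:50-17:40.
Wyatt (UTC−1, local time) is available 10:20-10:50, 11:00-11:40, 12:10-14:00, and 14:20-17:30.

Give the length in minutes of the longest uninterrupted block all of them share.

Ximena → UTC: 05:00–05:20, 06:20–06:30, 08:30–09:40, 10:00–10:40, 11:50–12:40.
Wyatt → UTC: 11:20–11:50, 12:00–12:40, 13:10–15:00, 15:20–18:30.
Ximena ∩ Wyatt: 12:00–12:40.
Single common window of 40 minutes.

40 minutes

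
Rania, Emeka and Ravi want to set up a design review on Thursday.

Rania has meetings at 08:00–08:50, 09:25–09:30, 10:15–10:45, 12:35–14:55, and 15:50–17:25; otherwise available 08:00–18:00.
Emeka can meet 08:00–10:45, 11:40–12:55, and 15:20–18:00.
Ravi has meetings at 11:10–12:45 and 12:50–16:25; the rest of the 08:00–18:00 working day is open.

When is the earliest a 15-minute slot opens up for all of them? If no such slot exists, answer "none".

08:50

Rania free within 08:00–18:00: 08:50–09:25, 09:30–10:15, 10:45–12:35, 14:55–15:50, 17:25–18:00.
Ravi free within 08:00–18:00: 08:00–11:10, 12:45–12:50, 16:25–18:00.
Rania ∩ Emeka: 08:50–09:25, 09:30–10:15, 11:40–12:35, 15:20–15:50, 17:25–18:00.
Rania ∩ Emeka ∩ Ravi: 08:50–09:25, 09:30–10:15, 17:25–18:00.
Windows ≥ 15 min: 08:50–09:25, 09:30–10:15, 17:25–18:00.
Earliest such window starts at 08:50.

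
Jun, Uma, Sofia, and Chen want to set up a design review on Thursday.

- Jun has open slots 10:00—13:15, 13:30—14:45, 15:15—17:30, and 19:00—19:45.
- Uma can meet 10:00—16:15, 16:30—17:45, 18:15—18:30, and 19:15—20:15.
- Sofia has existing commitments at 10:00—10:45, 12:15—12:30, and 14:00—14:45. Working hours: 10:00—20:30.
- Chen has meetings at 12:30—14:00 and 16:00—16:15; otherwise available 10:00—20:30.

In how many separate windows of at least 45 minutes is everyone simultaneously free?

3

Sofia free within 10:00–20:30: 10:45–12:15, 12:30–14:00, 14:45–20:30.
Chen free within 10:00–20:30: 10:00–12:30, 14:00–16:00, 16:15–20:30.
Jun ∩ Uma: 10:00–13:15, 13:30–14:45, 15:15–16:15, 16:30–17:30, 19:15–19:45.
Jun ∩ Uma ∩ Sofia: 10:45–12:15, 12:30–13:15, 13:30–14:00, 15:15–16:15, 16:30–17:30, 19:15–19:45.
Jun ∩ Uma ∩ Sofia ∩ Chen: 10:45–12:15, 15:15–16:00, 16:30–17:30, 19:15–19:45.
Windows ≥ 45 min: 10:45–12:15, 15:15–16:00, 16:30–17:30.
That's 3 windows.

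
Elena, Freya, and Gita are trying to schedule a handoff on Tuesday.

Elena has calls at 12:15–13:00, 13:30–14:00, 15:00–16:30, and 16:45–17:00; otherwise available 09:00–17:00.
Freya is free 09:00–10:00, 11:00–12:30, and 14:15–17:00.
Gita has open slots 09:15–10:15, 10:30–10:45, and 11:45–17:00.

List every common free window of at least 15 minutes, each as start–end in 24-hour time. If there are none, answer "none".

Elena free within 09:00–17:00: 09:00–12:15, 13:00–13:30, 14:00–15:00, 16:30–16:45.
Elena ∩ Freya: 09:00–10:00, 11:00–12:15, 14:15–15:00, 16:30–16:45.
Elena ∩ Freya ∩ Gita: 09:15–10:00, 11:45–12:15, 14:15–15:00, 16:30–16:45.
Windows ≥ 15 min: 09:15–10:00, 11:45–12:15, 14:15–15:00, 16:30–16:45.

09:15–10:00, 11:45–12:15, 14:15–15:00, 16:30–16:45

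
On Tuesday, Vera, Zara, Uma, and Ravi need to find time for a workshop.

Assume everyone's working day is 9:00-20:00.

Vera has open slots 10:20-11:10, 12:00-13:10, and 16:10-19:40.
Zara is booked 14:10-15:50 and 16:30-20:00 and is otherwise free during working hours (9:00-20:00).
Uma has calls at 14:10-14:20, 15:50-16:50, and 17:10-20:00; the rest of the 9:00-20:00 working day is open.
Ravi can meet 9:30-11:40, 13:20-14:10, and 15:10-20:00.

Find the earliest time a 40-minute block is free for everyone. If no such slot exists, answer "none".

10:20

Zara free within 09:00–20:00: 09:00–14:10, 15:50–16:30.
Uma free within 09:00–20:00: 09:00–14:10, 14:20–15:50, 16:50–17:10.
Vera ∩ Zara: 10:20–11:10, 12:00–13:10, 16:10–16:30.
Vera ∩ Zara ∩ Uma: 10:20–11:10, 12:00–13:10.
Vera ∩ Zara ∩ Uma ∩ Ravi: 10:20–11:10.
Windows ≥ 40 min: 10:20–11:10.
Earliest such window starts at 10:20.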